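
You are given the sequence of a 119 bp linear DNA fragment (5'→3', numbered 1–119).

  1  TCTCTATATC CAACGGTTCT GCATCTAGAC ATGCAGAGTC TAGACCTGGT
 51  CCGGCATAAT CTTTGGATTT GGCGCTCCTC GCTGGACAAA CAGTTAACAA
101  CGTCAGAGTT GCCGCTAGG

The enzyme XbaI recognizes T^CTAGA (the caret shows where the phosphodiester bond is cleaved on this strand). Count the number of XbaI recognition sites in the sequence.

TCTAGA occurs starting at positions 24, 39.
XbaI cuts at 2 sites.

2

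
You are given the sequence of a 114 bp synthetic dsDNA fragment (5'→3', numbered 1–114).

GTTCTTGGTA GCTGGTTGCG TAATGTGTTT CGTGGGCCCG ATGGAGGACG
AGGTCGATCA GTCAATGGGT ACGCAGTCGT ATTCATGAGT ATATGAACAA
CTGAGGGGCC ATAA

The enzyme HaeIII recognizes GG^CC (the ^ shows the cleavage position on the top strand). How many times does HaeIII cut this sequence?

GGCC occurs starting at positions 35, 107.
HaeIII cuts at 2 sites.

2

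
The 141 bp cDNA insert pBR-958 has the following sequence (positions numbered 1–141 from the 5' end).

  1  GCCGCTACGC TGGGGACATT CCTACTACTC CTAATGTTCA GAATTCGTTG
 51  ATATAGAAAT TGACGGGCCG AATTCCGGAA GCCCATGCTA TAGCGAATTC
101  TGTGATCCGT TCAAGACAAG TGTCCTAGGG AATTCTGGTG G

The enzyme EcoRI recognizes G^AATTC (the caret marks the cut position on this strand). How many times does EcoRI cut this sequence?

GAATTC occurs starting at positions 41, 70, 95, 130.
EcoRI cuts at 4 sites.

4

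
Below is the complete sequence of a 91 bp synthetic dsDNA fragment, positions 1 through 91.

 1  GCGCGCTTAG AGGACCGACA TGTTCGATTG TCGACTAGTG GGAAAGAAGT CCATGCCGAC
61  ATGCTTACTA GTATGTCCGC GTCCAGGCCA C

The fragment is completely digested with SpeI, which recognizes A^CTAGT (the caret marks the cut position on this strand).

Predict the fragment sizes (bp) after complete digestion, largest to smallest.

SpeI sites (ACTAGT) start at positions 34, 67.
SpeI cuts after the first base of each site, so after positions 34, 67.
Linear molecule, 2 cuts → 3 fragments:
  1–34 → 34 bp
  35–67 → 33 bp
  68–91 → 24 bp
Sorted largest to smallest: 34, 33, 24 bp.

34, 33, 24 bp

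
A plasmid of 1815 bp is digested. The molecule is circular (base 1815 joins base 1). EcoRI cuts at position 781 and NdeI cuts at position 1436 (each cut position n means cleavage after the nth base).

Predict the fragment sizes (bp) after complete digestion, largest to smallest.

1160, 655 bp

Combined cut positions (sorted): 781, 1436.
Circular molecule, 2 cuts → 2 fragments:
  1436 − 781 = 655 bp
  wrap: 1815 − 1436 + 781 = 1160 bp
Sorted largest to smallest: 1160, 655 bp.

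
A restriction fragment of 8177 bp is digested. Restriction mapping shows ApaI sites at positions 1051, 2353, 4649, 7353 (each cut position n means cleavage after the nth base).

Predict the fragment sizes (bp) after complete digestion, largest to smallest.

2704, 2296, 1302, 1051, 824 bp

Linear molecule, 4 cuts → 5 fragments:
  1051 − 0 = 1051 bp
  2353 − 1051 = 1302 bp
  4649 − 2353 = 2296 bp
  7353 − 4649 = 2704 bp
  8177 − 7353 = 824 bp
Sorted largest to smallest: 2704, 2296, 1302, 1051, 824 bp.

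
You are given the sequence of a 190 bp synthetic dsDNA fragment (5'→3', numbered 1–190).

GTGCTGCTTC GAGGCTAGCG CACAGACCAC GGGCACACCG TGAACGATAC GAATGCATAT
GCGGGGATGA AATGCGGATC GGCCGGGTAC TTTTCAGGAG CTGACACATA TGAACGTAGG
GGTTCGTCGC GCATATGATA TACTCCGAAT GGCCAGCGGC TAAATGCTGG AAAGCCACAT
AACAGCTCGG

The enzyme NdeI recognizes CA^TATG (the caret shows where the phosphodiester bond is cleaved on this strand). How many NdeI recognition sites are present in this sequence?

3

CATATG occurs starting at positions 56, 107, 132.
NdeI cuts at 3 sites.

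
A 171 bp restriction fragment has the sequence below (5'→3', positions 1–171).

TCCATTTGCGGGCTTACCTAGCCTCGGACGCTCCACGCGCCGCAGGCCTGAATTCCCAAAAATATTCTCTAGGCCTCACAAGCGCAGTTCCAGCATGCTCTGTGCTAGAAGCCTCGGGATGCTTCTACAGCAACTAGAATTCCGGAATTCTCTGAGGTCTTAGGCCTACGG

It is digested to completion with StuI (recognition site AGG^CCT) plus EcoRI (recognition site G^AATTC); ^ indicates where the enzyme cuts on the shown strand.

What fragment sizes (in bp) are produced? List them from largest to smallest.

64, 46, 23, 19, 8, 7, 4 bp

StuI sites (AGGCCT) start at positions 44, 71, 162.
StuI cuts after base 3 of each site, so after positions 46, 73, 164.
EcoRI sites (GAATTC) start at positions 50, 137, 145.
EcoRI cuts after the first base of each site, so after positions 50, 137, 145.
Combined cut positions: 46, 50, 73, 137, 145, 164.
Linear molecule, 6 cuts → 7 fragments:
  1–46 → 46 bp
  47–50 → 4 bp
  51–73 → 23 bp
  74–137 → 64 bp
  138–145 → 8 bp
  146–164 → 19 bp
  165–171 → 7 bp
Sorted largest to smallest: 64, 46, 23, 19, 8, 7, 4 bp.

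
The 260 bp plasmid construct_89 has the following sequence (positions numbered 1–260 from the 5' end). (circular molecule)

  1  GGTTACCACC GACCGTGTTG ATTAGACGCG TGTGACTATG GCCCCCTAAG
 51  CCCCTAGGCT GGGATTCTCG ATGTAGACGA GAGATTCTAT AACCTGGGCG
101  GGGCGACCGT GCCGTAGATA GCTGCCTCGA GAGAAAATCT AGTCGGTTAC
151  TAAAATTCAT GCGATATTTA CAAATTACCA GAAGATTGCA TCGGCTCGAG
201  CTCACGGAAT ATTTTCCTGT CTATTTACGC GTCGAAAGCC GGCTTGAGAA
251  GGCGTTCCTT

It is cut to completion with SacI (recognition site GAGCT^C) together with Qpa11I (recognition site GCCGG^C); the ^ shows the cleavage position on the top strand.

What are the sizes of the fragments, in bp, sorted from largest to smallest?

The SacI site (GAGCTC) starts at position 198.
SacI cuts after base 5 of each site (before the last base), so after position 202.
The Qpa11I site (GCCGGC) starts at position 238.
Qpa11I cuts after base 5 of each site (before the last base), so after position 242.
Combined cut positions: 202, 242.
Circular molecule, 2 cuts → 2 fragments:
  203–242 → 40 bp
  243–260 then 1–202 → 18 + 202 = 220 bp
Sorted largest to smallest: 220, 40 bp.

220, 40 bp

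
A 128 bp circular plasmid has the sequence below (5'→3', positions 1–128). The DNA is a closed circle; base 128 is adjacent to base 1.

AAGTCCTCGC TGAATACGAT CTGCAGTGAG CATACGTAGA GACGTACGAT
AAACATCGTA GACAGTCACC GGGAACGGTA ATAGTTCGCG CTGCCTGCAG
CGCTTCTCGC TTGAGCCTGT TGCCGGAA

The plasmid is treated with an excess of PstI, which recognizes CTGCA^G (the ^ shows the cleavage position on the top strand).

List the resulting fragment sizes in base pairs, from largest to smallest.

74, 54 bp

PstI sites (CTGCAG) start at positions 21, 95.
PstI cuts after base 5 of each site (before the last base), so after positions 25, 99.
Circular molecule, 2 cuts → 2 fragments:
  26–99 → 74 bp
  100–128 then 1–25 → 29 + 25 = 54 bp
Sorted largest to smallest: 74, 54 bp.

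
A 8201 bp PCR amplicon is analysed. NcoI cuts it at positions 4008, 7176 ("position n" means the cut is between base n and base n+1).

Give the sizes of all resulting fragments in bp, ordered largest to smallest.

4008, 3168, 1025 bp

Linear molecule, 2 cuts → 3 fragments:
  4008 − 0 = 4008 bp
  7176 − 4008 = 3168 bp
  8201 − 7176 = 1025 bp
Sorted largest to smallest: 4008, 3168, 1025 bp.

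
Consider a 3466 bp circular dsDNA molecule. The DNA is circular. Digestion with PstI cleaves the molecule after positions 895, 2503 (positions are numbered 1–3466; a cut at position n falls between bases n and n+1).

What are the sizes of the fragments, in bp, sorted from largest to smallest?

1858, 1608 bp

Circular molecule, 2 cuts → 2 fragments:
  2503 − 895 = 1608 bp
  wrap: 3466 − 2503 + 895 = 1858 bp
Sorted largest to smallest: 1858, 1608 bp.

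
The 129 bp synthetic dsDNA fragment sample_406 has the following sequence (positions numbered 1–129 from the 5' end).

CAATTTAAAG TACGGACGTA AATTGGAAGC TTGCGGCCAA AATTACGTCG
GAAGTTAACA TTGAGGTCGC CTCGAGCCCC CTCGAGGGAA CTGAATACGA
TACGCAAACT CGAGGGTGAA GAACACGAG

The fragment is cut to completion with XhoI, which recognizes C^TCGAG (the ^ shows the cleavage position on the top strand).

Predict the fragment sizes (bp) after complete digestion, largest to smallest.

XhoI sites (CTCGAG) start at positions 71, 81, 109.
XhoI cuts after the first base of each site, so after positions 71, 81, 109.
Linear molecule, 3 cuts → 4 fragments:
  1–71 → 71 bp
  72–81 → 10 bp
  82–109 → 28 bp
  110–129 → 20 bp
Sorted largest to smallest: 71, 28, 20, 10 bp.

71, 28, 20, 10 bp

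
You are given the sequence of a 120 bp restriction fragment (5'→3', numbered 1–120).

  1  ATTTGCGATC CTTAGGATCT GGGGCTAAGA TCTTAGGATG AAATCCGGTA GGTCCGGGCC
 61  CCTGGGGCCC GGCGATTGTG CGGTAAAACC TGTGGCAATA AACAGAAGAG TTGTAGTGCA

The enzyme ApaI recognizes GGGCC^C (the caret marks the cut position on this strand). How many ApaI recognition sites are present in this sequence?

2

GGGCCC occurs starting at positions 56, 65.
ApaI cuts at 2 sites.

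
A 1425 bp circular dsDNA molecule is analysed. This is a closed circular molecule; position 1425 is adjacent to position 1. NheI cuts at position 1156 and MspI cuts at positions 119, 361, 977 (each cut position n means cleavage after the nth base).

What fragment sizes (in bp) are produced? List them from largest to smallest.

Combined cut positions (sorted): 119, 361, 977, 1156.
Circular molecule, 4 cuts → 4 fragments:
  361 − 119 = 242 bp
  977 − 361 = 616 bp
  1156 − 977 = 179 bp
  wrap: 1425 − 1156 + 119 = 388 bp
Sorted largest to smallest: 616, 388, 242, 179 bp.

616, 388, 242, 179 bp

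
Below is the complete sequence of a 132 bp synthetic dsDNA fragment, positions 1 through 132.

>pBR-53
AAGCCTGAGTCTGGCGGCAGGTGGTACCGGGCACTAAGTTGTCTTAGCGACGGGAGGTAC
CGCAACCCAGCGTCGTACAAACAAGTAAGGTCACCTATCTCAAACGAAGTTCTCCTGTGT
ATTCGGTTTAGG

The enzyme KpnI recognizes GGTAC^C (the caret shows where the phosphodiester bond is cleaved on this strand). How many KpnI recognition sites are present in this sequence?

GGTACC occurs starting at positions 23, 56.
KpnI cuts at 2 sites.

2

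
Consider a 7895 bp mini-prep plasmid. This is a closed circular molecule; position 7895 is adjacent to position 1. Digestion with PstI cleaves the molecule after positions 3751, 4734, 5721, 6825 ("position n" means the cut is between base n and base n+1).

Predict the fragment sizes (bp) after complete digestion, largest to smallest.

4821, 1104, 987, 983 bp

Circular molecule, 4 cuts → 4 fragments:
  4734 − 3751 = 983 bp
  5721 − 4734 = 987 bp
  6825 − 5721 = 1104 bp
  wrap: 7895 − 6825 + 3751 = 4821 bp
Sorted largest to smallest: 4821, 1104, 987, 983 bp.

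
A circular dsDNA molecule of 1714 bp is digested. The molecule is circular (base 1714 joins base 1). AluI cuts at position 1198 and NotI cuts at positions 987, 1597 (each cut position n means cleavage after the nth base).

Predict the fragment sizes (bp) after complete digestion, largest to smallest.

Combined cut positions (sorted): 987, 1198, 1597.
Circular molecule, 3 cuts → 3 fragments:
  1198 − 987 = 211 bp
  1597 − 1198 = 399 bp
  wrap: 1714 − 1597 + 987 = 1104 bp
Sorted largest to smallest: 1104, 399, 211 bp.

1104, 399, 211 bp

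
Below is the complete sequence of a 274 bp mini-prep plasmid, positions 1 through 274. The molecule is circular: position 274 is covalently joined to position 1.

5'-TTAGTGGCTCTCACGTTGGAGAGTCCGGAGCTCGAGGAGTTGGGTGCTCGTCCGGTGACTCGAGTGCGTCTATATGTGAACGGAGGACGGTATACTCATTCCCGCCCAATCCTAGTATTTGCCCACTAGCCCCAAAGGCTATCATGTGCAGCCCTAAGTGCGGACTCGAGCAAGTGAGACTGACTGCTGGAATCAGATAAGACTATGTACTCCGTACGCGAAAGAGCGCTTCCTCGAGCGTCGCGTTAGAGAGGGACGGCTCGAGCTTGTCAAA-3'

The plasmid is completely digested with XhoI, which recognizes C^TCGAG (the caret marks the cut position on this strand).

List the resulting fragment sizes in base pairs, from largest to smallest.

XhoI sites (CTCGAG) start at positions 31, 59, 165, 233, 260.
XhoI cuts after the first base of each site, so after positions 31, 59, 165, 233, 260.
Circular molecule, 5 cuts → 5 fragments:
  32–59 → 28 bp
  60–165 → 106 bp
  166–233 → 68 bp
  234–260 → 27 bp
  261–274 then 1–31 → 14 + 31 = 45 bp
Sorted largest to smallest: 106, 68, 45, 28, 27 bp.

106, 68, 45, 28, 27 bp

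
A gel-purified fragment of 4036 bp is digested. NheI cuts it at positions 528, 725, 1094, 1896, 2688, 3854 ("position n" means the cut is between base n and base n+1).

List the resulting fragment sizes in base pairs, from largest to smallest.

1166, 802, 792, 528, 369, 197, 182 bp

Linear molecule, 6 cuts → 7 fragments:
  528 − 0 = 528 bp
  725 − 528 = 197 bp
  1094 − 725 = 369 bp
  1896 − 1094 = 802 bp
  2688 − 1896 = 792 bp
  3854 − 2688 = 1166 bp
  4036 − 3854 = 182 bp
Sorted largest to smallest: 1166, 802, 792, 528, 369, 197, 182 bp.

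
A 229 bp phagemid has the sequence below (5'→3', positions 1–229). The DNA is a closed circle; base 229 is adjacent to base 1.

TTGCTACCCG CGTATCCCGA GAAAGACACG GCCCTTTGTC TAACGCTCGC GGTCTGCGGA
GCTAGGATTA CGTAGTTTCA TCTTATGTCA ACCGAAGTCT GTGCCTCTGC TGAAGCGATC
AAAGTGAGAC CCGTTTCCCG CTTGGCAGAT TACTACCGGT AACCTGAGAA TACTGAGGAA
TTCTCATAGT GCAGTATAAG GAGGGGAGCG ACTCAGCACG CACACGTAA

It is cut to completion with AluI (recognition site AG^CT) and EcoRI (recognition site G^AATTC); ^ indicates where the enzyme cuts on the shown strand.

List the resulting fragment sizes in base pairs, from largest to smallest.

The AluI site (AGCT) starts at position 60.
AluI cuts after base 2 of each site, so after position 61.
The EcoRI site (GAATTC) starts at position 178.
EcoRI cuts after the first base of each site, so after position 178.
Combined cut positions: 61, 178.
Circular molecule, 2 cuts → 2 fragments:
  62–178 → 117 bp
  179–229 then 1–61 → 51 + 61 = 112 bp
Sorted largest to smallest: 117, 112 bp.

117, 112 bp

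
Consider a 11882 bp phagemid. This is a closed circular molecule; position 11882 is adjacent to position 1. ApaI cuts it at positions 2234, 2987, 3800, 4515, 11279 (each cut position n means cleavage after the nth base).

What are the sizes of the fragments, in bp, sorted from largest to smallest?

6764, 2837, 813, 753, 715 bp

Circular molecule, 5 cuts → 5 fragments:
  2987 − 2234 = 753 bp
  3800 − 2987 = 813 bp
  4515 − 3800 = 715 bp
  11279 − 4515 = 6764 bp
  wrap: 11882 − 11279 + 2234 = 2837 bp
Sorted largest to smallest: 6764, 2837, 813, 753, 715 bp.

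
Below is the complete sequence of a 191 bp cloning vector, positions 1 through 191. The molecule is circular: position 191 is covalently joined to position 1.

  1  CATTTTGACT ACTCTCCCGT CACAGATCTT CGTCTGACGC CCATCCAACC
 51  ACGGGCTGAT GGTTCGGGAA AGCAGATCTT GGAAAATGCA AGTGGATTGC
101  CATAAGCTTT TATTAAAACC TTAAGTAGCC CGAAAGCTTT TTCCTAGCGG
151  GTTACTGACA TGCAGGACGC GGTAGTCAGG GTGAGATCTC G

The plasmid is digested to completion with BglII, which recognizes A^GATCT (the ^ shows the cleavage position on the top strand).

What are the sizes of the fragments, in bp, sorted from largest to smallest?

BglII sites (AGATCT) start at positions 24, 74, 184.
BglII cuts after the first base of each site, so after positions 24, 74, 184.
Circular molecule, 3 cuts → 3 fragments:
  25–74 → 50 bp
  75–184 → 110 bp
  185–191 then 1–24 → 7 + 24 = 31 bp
Sorted largest to smallest: 110, 50, 31 bp.

110, 50, 31 bp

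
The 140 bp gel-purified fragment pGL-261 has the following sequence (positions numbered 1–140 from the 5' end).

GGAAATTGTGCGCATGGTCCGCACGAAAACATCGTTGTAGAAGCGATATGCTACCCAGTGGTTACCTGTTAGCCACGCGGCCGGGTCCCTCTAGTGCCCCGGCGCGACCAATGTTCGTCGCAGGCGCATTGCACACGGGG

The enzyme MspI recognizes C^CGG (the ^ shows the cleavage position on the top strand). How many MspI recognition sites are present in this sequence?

CCGG occurs starting at positions 81, 99.
MspI cuts at 2 sites.

2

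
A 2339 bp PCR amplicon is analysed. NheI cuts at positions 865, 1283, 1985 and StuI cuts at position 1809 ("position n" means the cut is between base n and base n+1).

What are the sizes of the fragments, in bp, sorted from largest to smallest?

Combined cut positions (sorted): 865, 1283, 1809, 1985.
Linear molecule, 4 cuts → 5 fragments:
  865 − 0 = 865 bp
  1283 − 865 = 418 bp
  1809 − 1283 = 526 bp
  1985 − 1809 = 176 bp
  2339 − 1985 = 354 bp
Sorted largest to smallest: 865, 526, 418, 354, 176 bp.

865, 526, 418, 354, 176 bp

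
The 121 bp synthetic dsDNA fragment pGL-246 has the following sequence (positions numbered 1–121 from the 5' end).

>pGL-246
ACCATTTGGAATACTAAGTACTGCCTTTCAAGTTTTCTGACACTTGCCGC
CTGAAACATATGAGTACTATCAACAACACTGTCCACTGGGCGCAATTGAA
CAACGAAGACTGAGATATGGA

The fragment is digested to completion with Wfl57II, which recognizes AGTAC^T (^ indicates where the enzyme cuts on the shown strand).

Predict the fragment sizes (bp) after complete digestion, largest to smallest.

54, 46, 21 bp

Wfl57II sites (AGTACT) start at positions 17, 63.
Wfl57II cuts after base 5 of each site (before the last base), so after positions 21, 67.
Linear molecule, 2 cuts → 3 fragments:
  1–21 → 21 bp
  22–67 → 46 bp
  68–121 → 54 bp
Sorted largest to smallest: 54, 46, 21 bp.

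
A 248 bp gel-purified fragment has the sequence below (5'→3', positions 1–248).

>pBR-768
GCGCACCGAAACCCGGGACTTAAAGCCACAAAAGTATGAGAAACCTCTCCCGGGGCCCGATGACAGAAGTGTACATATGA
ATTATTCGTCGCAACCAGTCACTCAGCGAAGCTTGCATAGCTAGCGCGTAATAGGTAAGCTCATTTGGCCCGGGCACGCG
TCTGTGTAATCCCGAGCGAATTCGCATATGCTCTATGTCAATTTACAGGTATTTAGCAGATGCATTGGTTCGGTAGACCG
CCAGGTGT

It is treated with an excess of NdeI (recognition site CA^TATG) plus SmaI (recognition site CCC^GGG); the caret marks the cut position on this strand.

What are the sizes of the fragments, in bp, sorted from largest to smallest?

NdeI sites (CATATG) start at positions 74, 185.
NdeI cuts after base 2 of each site, so after positions 75, 186.
SmaI sites (CCCGGG) start at positions 12, 49, 149.
SmaI cuts after base 3 of each site, so after positions 14, 51, 151.
Combined cut positions: 14, 51, 75, 151, 186.
Linear molecule, 5 cuts → 6 fragments:
  1–14 → 14 bp
  15–51 → 37 bp
  52–75 → 24 bp
  76–151 → 76 bp
  152–186 → 35 bp
  187–248 → 62 bp
Sorted largest to smallest: 76, 62, 37, 35, 24, 14 bp.

76, 62, 37, 35, 24, 14 bp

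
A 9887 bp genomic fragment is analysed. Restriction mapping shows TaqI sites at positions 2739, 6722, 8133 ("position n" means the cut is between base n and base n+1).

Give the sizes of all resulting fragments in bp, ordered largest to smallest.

Linear molecule, 3 cuts → 4 fragments:
  2739 − 0 = 2739 bp
  6722 − 2739 = 3983 bp
  8133 − 6722 = 1411 bp
  9887 − 8133 = 1754 bp
Sorted largest to smallest: 3983, 2739, 1754, 1411 bp.

3983, 2739, 1754, 1411 bp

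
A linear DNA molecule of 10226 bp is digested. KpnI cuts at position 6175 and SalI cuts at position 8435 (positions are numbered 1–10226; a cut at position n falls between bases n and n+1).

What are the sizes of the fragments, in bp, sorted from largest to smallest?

Combined cut positions (sorted): 6175, 8435.
Linear molecule, 2 cuts → 3 fragments:
  6175 − 0 = 6175 bp
  8435 − 6175 = 2260 bp
  10226 − 8435 = 1791 bp
Sorted largest to smallest: 6175, 2260, 1791 bp.

6175, 2260, 1791 bp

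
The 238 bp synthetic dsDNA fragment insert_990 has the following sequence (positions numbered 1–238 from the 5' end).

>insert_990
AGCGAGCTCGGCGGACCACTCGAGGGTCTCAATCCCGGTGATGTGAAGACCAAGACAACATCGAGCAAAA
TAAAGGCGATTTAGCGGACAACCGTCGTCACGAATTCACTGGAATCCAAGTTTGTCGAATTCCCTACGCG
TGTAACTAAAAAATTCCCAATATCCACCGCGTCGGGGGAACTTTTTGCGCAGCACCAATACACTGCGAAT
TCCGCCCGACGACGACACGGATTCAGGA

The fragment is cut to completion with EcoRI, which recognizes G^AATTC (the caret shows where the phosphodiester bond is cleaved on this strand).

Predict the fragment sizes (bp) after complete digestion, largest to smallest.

EcoRI sites (GAATTC) start at positions 102, 127, 207.
EcoRI cuts after the first base of each site, so after positions 102, 127, 207.
Linear molecule, 3 cuts → 4 fragments:
  1–102 → 102 bp
  103–127 → 25 bp
  128–207 → 80 bp
  208–238 → 31 bp
Sorted largest to smallest: 102, 80, 31, 25 bp.

102, 80, 31, 25 bp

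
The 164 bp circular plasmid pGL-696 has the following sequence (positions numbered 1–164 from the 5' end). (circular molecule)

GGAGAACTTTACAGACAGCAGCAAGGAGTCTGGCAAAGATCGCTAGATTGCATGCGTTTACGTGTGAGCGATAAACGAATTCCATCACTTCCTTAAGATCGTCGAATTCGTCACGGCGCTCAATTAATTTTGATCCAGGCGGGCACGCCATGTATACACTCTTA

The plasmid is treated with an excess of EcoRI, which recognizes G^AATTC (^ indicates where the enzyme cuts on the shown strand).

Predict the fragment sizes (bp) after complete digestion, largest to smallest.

137, 27 bp

EcoRI sites (GAATTC) start at positions 77, 104.
EcoRI cuts after the first base of each site, so after positions 77, 104.
Circular molecule, 2 cuts → 2 fragments:
  78–104 → 27 bp
  105–164 then 1–77 → 60 + 77 = 137 bp
Sorted largest to smallest: 137, 27 bp.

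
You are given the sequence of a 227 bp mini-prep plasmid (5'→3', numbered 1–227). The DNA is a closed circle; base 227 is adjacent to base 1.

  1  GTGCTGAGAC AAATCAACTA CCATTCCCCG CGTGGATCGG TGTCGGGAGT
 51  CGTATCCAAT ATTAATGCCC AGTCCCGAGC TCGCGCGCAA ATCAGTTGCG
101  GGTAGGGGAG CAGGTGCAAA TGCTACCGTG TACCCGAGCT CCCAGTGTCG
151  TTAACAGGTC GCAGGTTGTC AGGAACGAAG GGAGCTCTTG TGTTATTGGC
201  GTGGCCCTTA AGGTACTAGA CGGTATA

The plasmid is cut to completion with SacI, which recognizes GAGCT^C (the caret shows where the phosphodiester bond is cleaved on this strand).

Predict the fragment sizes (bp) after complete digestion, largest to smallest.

122, 59, 46 bp

SacI sites (GAGCTC) start at positions 77, 136, 182.
SacI cuts after base 5 of each site (before the last base), so after positions 81, 140, 186.
Circular molecule, 3 cuts → 3 fragments:
  82–140 → 59 bp
  141–186 → 46 bp
  187–227 then 1–81 → 41 + 81 = 122 bp
Sorted largest to smallest: 122, 59, 46 bp.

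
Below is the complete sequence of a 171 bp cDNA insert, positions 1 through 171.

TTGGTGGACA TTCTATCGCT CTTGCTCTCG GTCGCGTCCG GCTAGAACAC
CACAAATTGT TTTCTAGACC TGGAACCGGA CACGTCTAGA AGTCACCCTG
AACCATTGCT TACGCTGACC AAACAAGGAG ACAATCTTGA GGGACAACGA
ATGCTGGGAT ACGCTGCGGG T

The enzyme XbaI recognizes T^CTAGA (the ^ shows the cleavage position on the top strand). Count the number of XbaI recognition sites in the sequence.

2

TCTAGA occurs starting at positions 63, 85.
XbaI cuts at 2 sites.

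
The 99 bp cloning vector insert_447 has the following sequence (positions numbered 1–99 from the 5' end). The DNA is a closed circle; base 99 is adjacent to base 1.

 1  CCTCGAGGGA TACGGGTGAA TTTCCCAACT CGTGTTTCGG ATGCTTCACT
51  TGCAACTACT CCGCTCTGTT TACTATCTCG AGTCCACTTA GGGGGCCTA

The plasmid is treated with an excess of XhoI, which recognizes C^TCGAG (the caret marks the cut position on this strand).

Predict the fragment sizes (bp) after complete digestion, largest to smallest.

75, 24 bp

XhoI sites (CTCGAG) start at positions 2, 77.
XhoI cuts after the first base of each site, so after positions 2, 77.
Circular molecule, 2 cuts → 2 fragments:
  3–77 → 75 bp
  78–99 then 1–2 → 22 + 2 = 24 bp
Sorted largest to smallest: 75, 24 bp.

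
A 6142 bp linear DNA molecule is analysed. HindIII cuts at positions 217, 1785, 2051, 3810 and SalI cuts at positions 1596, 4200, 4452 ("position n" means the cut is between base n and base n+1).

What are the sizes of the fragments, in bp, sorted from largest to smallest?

Combined cut positions (sorted): 217, 1596, 1785, 2051, 3810, 4200, 4452.
Linear molecule, 7 cuts → 8 fragments:
  217 − 0 = 217 bp
  1596 − 217 = 1379 bp
  1785 − 1596 = 189 bp
  2051 − 1785 = 266 bp
  3810 − 2051 = 1759 bp
  4200 − 3810 = 390 bp
  4452 − 4200 = 252 bp
  6142 − 4452 = 1690 bp
Sorted largest to smallest: 1759, 1690, 1379, 390, 266, 252, 217, 189 bp.

1759, 1690, 1379, 390, 266, 252, 217, 189 bp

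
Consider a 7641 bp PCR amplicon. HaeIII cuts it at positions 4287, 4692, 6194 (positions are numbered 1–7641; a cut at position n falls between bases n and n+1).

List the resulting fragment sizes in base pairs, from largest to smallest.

Linear molecule, 3 cuts → 4 fragments:
  4287 − 0 = 4287 bp
  4692 − 4287 = 405 bp
  6194 − 4692 = 1502 bp
  7641 − 6194 = 1447 bp
Sorted largest to smallest: 4287, 1502, 1447, 405 bp.

4287, 1502, 1447, 405 bp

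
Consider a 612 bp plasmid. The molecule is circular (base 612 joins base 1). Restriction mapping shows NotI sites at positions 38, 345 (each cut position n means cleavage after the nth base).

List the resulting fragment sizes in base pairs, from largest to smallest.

307, 305 bp

Circular molecule, 2 cuts → 2 fragments:
  345 − 38 = 307 bp
  wrap: 612 − 345 + 38 = 305 bp
Sorted largest to smallest: 307, 305 bp.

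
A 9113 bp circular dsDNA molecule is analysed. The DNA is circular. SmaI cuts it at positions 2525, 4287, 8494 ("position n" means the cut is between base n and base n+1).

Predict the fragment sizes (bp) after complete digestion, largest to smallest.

Circular molecule, 3 cuts → 3 fragments:
  4287 − 2525 = 1762 bp
  8494 − 4287 = 4207 bp
  wrap: 9113 − 8494 + 2525 = 3144 bp
Sorted largest to smallest: 4207, 3144, 1762 bp.

4207, 3144, 1762 bp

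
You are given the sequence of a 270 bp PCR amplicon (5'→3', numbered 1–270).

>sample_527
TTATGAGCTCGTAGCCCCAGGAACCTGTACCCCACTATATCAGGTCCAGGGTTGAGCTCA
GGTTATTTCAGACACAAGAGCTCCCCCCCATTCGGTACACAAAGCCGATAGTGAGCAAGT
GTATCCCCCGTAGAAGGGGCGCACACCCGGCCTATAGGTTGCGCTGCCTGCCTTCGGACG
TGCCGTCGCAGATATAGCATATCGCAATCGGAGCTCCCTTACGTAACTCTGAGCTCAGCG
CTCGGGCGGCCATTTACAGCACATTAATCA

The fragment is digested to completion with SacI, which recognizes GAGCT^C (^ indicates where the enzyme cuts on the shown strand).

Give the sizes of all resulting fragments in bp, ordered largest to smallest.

133, 49, 35, 24, 20, 9 bp

SacI sites (GAGCTC) start at positions 5, 54, 78, 211, 231.
SacI cuts after base 5 of each site (before the last base), so after positions 9, 58, 82, 215, 235.
Linear molecule, 5 cuts → 6 fragments:
  1–9 → 9 bp
  10–58 → 49 bp
  59–82 → 24 bp
  83–215 → 133 bp
  216–235 → 20 bp
  236–270 → 35 bp
Sorted largest to smallest: 133, 49, 35, 24, 20, 9 bp.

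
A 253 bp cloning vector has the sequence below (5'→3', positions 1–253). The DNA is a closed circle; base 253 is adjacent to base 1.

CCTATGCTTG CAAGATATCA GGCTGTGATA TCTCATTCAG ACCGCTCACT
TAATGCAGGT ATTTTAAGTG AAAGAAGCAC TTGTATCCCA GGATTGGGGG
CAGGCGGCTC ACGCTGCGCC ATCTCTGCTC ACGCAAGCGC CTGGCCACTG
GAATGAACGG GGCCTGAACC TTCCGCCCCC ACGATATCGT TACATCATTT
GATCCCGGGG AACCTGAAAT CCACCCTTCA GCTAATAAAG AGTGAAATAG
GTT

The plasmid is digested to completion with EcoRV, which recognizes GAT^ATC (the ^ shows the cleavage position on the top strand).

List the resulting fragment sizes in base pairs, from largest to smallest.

EcoRV sites (GATATC) start at positions 14, 27, 183.
EcoRV cuts after base 3 of each site, so after positions 16, 29, 185.
Circular molecule, 3 cuts → 3 fragments:
  17–29 → 13 bp
  30–185 → 156 bp
  186–253 then 1–16 → 68 + 16 = 84 bp
Sorted largest to smallest: 156, 84, 13 bp.

156, 84, 13 bp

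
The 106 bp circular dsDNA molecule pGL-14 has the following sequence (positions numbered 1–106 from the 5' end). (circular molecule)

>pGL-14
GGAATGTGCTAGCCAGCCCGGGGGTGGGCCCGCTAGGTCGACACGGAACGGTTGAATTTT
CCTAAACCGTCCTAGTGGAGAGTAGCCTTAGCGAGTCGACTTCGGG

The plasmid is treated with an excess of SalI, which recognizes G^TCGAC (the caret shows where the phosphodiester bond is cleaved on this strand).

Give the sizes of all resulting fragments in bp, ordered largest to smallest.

SalI sites (GTCGAC) start at positions 37, 95.
SalI cuts after the first base of each site, so after positions 37, 95.
Circular molecule, 2 cuts → 2 fragments:
  38–95 → 58 bp
  96–106 then 1–37 → 11 + 37 = 48 bp
Sorted largest to smallest: 58, 48 bp.

58, 48 bp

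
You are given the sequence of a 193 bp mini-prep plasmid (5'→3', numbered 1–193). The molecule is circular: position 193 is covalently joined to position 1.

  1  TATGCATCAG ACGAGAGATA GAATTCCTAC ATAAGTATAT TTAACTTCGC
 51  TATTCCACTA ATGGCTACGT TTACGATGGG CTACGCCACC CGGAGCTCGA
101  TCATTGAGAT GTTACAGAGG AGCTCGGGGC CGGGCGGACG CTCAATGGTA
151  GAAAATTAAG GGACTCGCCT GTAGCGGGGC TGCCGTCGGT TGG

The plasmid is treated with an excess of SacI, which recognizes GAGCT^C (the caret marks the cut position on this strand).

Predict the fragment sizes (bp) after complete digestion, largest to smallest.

SacI sites (GAGCTC) start at positions 93, 120.
SacI cuts after base 5 of each site (before the last base), so after positions 97, 124.
Circular molecule, 2 cuts → 2 fragments:
  98–124 → 27 bp
  125–193 then 1–97 → 69 + 97 = 166 bp
Sorted largest to smallest: 166, 27 bp.

166, 27 bp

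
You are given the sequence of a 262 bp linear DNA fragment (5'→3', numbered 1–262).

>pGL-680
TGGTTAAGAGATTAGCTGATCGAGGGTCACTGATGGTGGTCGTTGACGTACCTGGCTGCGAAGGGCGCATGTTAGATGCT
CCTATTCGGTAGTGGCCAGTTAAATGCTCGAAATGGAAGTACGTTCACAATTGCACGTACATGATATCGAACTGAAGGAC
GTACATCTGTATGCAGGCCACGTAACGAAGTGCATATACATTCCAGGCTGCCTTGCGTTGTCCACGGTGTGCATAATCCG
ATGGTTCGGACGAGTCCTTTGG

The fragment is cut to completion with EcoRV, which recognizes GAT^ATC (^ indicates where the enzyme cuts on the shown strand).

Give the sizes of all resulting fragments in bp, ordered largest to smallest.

The EcoRV site (GATATC) starts at position 143.
EcoRV cuts after base 3 of each site, so after position 145.
Linear molecule, 1 cut → 2 fragments:
  1–145 → 145 bp
  146–262 → 117 bp
Sorted largest to smallest: 145, 117 bp.

145, 117 bp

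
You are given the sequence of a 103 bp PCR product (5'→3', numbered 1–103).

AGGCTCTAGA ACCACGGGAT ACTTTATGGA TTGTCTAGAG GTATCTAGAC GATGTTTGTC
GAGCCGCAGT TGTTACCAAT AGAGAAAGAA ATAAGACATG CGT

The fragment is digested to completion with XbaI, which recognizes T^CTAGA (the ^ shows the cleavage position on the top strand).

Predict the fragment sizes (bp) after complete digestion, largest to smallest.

XbaI sites (TCTAGA) start at positions 5, 34, 44.
XbaI cuts after the first base of each site, so after positions 5, 34, 44.
Linear molecule, 3 cuts → 4 fragments:
  1–5 → 5 bp
  6–34 → 29 bp
  35–44 → 10 bp
  45–103 → 59 bp
Sorted largest to smallest: 59, 29, 10, 5 bp.

59, 29, 10, 5 bp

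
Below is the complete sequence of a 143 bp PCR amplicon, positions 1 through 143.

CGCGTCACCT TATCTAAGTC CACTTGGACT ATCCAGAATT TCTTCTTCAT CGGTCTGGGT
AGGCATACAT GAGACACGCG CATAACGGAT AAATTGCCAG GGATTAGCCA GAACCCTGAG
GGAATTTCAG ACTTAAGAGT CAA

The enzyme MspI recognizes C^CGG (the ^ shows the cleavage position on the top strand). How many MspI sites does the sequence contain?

0

No occurrence of CCGG is present in the sequence.
MspI does not cut: 0 sites.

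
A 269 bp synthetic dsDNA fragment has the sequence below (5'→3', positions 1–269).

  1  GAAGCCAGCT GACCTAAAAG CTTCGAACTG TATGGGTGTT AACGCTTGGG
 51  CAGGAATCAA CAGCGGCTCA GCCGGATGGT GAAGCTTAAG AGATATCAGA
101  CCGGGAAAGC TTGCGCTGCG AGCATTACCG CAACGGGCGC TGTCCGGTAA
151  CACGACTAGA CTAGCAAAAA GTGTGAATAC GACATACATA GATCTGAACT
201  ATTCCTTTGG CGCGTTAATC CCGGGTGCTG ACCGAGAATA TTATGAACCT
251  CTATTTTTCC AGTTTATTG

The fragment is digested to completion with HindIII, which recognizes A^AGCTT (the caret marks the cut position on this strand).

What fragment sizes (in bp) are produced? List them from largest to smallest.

HindIII sites (AAGCTT) start at positions 18, 82, 107.
HindIII cuts after the first base of each site, so after positions 18, 82, 107.
Linear molecule, 3 cuts → 4 fragments:
  1–18 → 18 bp
  19–82 → 64 bp
  83–107 → 25 bp
  108–269 → 162 bp
Sorted largest to smallest: 162, 64, 25, 18 bp.

162, 64, 25, 18 bp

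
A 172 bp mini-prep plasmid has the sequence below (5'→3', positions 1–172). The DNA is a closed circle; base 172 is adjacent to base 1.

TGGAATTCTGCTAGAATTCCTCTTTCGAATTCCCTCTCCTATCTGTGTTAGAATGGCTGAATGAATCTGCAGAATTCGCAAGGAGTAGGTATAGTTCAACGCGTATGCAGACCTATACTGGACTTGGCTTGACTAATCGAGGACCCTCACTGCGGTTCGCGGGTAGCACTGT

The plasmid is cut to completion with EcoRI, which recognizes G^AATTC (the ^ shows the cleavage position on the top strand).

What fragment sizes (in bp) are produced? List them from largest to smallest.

EcoRI sites (GAATTC) start at positions 3, 14, 27, 72.
EcoRI cuts after the first base of each site, so after positions 3, 14, 27, 72.
Circular molecule, 4 cuts → 4 fragments:
  4–14 → 11 bp
  15–27 → 13 bp
  28–72 → 45 bp
  73–172 then 1–3 → 100 + 3 = 103 bp
Sorted largest to smallest: 103, 45, 13, 11 bp.

103, 45, 13, 11 bp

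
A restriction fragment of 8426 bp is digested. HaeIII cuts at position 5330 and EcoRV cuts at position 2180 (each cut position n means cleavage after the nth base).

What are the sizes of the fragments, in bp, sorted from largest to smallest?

3150, 3096, 2180 bp

Combined cut positions (sorted): 2180, 5330.
Linear molecule, 2 cuts → 3 fragments:
  2180 − 0 = 2180 bp
  5330 − 2180 = 3150 bp
  8426 − 5330 = 3096 bp
Sorted largest to smallest: 3150, 3096, 2180 bp.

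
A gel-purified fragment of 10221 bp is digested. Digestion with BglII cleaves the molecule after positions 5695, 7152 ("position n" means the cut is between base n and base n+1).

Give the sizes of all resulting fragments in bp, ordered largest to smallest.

Linear molecule, 2 cuts → 3 fragments:
  5695 − 0 = 5695 bp
  7152 − 5695 = 1457 bp
  10221 − 7152 = 3069 bp
Sorted largest to smallest: 5695, 3069, 1457 bp.

5695, 3069, 1457 bp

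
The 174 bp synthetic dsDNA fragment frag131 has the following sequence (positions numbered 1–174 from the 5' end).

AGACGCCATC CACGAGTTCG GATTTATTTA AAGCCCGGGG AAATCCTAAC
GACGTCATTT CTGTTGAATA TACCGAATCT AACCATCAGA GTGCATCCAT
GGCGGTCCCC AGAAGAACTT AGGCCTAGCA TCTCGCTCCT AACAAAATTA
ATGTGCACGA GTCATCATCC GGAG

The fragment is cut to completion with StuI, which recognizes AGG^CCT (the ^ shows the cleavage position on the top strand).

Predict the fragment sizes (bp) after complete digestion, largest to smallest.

The StuI site (AGGCCT) starts at position 121.
StuI cuts after base 3 of each site, so after position 123.
Linear molecule, 1 cut → 2 fragments:
  1–123 → 123 bp
  124–174 → 51 bp
Sorted largest to smallest: 123, 51 bp.

123, 51 bp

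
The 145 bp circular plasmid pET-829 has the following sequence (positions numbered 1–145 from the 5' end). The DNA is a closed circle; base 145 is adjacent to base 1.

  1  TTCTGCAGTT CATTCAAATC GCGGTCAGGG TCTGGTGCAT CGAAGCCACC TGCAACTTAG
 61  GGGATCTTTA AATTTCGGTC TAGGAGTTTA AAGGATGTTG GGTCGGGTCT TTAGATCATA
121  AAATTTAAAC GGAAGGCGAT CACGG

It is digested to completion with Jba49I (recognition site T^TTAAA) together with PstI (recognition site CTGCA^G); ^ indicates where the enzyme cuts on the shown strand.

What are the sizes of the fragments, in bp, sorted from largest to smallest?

60, 37, 28, 20 bp

Jba49I sites (TTTAAA) start at positions 67, 87, 124.
Jba49I cuts after the first base of each site, so after positions 67, 87, 124.
The PstI site (CTGCAG) starts at position 3.
PstI cuts after base 5 of each site (before the last base), so after position 7.
Combined cut positions: 7, 67, 87, 124.
Circular molecule, 4 cuts → 4 fragments:
  8–67 → 60 bp
  68–87 → 20 bp
  88–124 → 37 bp
  125–145 then 1–7 → 21 + 7 = 28 bp
Sorted largest to smallest: 60, 37, 28, 20 bp.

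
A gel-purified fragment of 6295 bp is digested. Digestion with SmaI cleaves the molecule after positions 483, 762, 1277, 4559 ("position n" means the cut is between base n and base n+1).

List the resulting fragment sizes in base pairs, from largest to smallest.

3282, 1736, 515, 483, 279 bp

Linear molecule, 4 cuts → 5 fragments:
  483 − 0 = 483 bp
  762 − 483 = 279 bp
  1277 − 762 = 515 bp
  4559 − 1277 = 3282 bp
  6295 − 4559 = 1736 bp
Sorted largest to smallest: 3282, 1736, 515, 483, 279 bp.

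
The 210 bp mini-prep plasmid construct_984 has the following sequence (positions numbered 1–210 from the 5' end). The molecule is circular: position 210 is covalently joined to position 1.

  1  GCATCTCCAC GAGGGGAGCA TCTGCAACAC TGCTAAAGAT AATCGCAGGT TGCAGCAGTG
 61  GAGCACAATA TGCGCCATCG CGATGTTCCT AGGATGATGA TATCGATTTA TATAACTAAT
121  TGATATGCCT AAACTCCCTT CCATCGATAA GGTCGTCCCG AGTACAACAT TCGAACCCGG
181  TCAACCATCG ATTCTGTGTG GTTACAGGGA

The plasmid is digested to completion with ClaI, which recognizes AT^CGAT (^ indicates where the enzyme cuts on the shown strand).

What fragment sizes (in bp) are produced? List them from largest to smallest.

ClaI sites (ATCGAT) start at positions 102, 143, 187.
ClaI cuts after base 2 of each site, so after positions 103, 144, 188.
Circular molecule, 3 cuts → 3 fragments:
  104–144 → 41 bp
  145–188 → 44 bp
  189–210 then 1–103 → 22 + 103 = 125 bp
Sorted largest to smallest: 125, 44, 41 bp.

125, 44, 41 bp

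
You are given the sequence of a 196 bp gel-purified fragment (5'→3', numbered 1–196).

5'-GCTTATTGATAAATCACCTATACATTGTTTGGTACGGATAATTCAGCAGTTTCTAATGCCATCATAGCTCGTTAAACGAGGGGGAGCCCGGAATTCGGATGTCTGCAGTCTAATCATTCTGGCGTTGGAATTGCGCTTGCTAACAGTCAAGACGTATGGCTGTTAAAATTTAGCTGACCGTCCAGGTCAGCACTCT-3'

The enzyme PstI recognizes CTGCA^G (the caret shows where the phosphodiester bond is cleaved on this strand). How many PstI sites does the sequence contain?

CTGCAG occurs starting at position 103.
PstI cuts at 1 site.

1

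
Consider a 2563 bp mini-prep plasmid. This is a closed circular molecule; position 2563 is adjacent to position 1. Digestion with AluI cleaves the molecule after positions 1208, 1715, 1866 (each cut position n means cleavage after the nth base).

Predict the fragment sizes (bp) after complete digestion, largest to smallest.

Circular molecule, 3 cuts → 3 fragments:
  1715 − 1208 = 507 bp
  1866 − 1715 = 151 bp
  wrap: 2563 − 1866 + 1208 = 1905 bp
Sorted largest to smallest: 1905, 507, 151 bp.

1905, 507, 151 bp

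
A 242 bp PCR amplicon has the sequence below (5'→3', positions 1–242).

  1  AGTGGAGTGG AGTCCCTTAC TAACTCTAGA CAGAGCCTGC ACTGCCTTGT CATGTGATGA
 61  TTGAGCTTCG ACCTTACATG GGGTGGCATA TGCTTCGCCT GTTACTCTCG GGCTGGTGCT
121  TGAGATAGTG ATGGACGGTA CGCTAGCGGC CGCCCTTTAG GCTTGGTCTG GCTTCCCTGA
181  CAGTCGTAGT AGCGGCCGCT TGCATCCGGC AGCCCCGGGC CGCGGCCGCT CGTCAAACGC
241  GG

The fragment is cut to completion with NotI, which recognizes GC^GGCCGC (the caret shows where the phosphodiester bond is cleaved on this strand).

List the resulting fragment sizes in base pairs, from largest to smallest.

NotI sites (GCGGCCGC) start at positions 146, 192, 222.
NotI cuts after base 2 of each site, so after positions 147, 193, 223.
Linear molecule, 3 cuts → 4 fragments:
  1–147 → 147 bp
  148–193 → 46 bp
  194–223 → 30 bp
  224–242 → 19 bp
Sorted largest to smallest: 147, 46, 30, 19 bp.

147, 46, 30, 19 bp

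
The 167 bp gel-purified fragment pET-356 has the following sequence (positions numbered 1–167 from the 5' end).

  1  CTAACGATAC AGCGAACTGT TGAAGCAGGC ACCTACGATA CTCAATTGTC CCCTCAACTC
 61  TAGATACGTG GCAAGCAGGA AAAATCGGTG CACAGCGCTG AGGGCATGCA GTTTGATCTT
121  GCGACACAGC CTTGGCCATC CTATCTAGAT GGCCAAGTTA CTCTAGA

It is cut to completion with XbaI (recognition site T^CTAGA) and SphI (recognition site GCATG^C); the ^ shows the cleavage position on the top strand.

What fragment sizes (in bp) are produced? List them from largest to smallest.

XbaI sites (TCTAGA) start at positions 59, 144, 162.
XbaI cuts after the first base of each site, so after positions 59, 144, 162.
The SphI site (GCATGC) starts at position 104.
SphI cuts after base 5 of each site (before the last base), so after position 108.
Combined cut positions: 59, 108, 144, 162.
Linear molecule, 4 cuts → 5 fragments:
  1–59 → 59 bp
  60–108 → 49 bp
  109–144 → 36 bp
  145–162 → 18 bp
  163–167 → 5 bp
Sorted largest to smallest: 59, 49, 36, 18, 5 bp.

59, 49, 36, 18, 5 bp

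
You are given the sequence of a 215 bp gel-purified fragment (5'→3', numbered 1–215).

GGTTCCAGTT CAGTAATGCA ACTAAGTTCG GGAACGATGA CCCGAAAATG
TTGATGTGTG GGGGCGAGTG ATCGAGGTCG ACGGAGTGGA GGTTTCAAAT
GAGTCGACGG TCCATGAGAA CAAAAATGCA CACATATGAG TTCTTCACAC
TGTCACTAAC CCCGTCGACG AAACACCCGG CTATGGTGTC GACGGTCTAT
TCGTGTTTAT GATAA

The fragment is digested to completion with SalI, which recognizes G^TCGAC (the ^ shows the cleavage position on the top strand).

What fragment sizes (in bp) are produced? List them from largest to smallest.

77, 61, 27, 26, 24 bp

SalI sites (GTCGAC) start at positions 77, 103, 164, 188.
SalI cuts after the first base of each site, so after positions 77, 103, 164, 188.
Linear molecule, 4 cuts → 5 fragments:
  1–77 → 77 bp
  78–103 → 26 bp
  104–164 → 61 bp
  165–188 → 24 bp
  189–215 → 27 bp
Sorted largest to smallest: 77, 61, 27, 26, 24 bp.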